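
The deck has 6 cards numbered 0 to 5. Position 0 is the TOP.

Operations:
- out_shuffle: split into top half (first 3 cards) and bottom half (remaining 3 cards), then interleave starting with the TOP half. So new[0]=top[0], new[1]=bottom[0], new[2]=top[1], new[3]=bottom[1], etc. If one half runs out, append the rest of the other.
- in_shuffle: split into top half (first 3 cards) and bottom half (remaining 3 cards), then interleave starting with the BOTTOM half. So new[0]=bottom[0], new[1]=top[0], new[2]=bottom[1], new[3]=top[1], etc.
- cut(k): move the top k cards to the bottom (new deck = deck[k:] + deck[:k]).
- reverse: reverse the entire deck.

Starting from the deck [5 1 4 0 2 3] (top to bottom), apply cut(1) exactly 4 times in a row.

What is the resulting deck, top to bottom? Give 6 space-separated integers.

Answer: 2 3 5 1 4 0

Derivation:
After op 1 (cut(1)): [1 4 0 2 3 5]
After op 2 (cut(1)): [4 0 2 3 5 1]
After op 3 (cut(1)): [0 2 3 5 1 4]
After op 4 (cut(1)): [2 3 5 1 4 0]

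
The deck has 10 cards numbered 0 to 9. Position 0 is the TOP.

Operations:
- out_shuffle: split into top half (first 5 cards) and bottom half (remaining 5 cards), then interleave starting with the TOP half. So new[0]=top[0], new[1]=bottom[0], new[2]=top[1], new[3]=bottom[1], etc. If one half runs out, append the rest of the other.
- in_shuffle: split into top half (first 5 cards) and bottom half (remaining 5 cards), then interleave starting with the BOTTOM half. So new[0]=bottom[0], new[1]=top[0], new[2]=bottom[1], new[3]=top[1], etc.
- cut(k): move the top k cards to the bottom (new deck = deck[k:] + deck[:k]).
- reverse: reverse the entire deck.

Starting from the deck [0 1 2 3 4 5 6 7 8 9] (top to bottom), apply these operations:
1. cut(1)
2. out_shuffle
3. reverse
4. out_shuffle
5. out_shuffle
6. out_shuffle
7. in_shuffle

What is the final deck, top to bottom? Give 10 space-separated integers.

After op 1 (cut(1)): [1 2 3 4 5 6 7 8 9 0]
After op 2 (out_shuffle): [1 6 2 7 3 8 4 9 5 0]
After op 3 (reverse): [0 5 9 4 8 3 7 2 6 1]
After op 4 (out_shuffle): [0 3 5 7 9 2 4 6 8 1]
After op 5 (out_shuffle): [0 2 3 4 5 6 7 8 9 1]
After op 6 (out_shuffle): [0 6 2 7 3 8 4 9 5 1]
After op 7 (in_shuffle): [8 0 4 6 9 2 5 7 1 3]

Answer: 8 0 4 6 9 2 5 7 1 3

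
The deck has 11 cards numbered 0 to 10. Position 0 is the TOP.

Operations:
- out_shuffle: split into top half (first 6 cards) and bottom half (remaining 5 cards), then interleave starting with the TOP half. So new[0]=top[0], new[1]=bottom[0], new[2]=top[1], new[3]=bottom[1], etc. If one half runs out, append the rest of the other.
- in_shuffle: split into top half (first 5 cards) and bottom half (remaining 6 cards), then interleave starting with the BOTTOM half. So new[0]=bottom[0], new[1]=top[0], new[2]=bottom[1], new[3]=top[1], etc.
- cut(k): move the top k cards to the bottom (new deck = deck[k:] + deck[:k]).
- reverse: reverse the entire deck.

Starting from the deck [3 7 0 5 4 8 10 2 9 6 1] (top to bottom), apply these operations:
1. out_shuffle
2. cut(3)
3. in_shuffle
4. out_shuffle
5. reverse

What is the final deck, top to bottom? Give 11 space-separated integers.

After op 1 (out_shuffle): [3 10 7 2 0 9 5 6 4 1 8]
After op 2 (cut(3)): [2 0 9 5 6 4 1 8 3 10 7]
After op 3 (in_shuffle): [4 2 1 0 8 9 3 5 10 6 7]
After op 4 (out_shuffle): [4 3 2 5 1 10 0 6 8 7 9]
After op 5 (reverse): [9 7 8 6 0 10 1 5 2 3 4]

Answer: 9 7 8 6 0 10 1 5 2 3 4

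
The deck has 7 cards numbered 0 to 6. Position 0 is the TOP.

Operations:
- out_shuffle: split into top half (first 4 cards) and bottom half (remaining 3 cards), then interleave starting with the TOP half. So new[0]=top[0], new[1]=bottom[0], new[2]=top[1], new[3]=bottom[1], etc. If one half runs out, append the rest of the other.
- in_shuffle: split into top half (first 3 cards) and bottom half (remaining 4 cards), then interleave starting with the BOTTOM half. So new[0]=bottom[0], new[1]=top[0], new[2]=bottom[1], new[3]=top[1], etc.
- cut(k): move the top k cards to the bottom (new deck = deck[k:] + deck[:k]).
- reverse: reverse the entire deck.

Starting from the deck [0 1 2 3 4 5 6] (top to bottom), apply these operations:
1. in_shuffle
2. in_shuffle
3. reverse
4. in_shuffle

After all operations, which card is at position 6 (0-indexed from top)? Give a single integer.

Answer: 1

Derivation:
After op 1 (in_shuffle): [3 0 4 1 5 2 6]
After op 2 (in_shuffle): [1 3 5 0 2 4 6]
After op 3 (reverse): [6 4 2 0 5 3 1]
After op 4 (in_shuffle): [0 6 5 4 3 2 1]
Position 6: card 1.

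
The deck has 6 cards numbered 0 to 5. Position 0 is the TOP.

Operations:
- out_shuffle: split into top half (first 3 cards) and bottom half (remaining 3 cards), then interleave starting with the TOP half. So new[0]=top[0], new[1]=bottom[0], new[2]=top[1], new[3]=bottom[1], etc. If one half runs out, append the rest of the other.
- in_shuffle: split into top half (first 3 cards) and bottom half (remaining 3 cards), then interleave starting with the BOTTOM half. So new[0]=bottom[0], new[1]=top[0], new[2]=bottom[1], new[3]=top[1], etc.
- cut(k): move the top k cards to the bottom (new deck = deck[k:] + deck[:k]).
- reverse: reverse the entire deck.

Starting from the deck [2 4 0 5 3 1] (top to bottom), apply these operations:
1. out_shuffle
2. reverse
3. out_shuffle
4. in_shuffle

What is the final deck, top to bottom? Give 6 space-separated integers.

Answer: 5 1 3 4 2 0

Derivation:
After op 1 (out_shuffle): [2 5 4 3 0 1]
After op 2 (reverse): [1 0 3 4 5 2]
After op 3 (out_shuffle): [1 4 0 5 3 2]
After op 4 (in_shuffle): [5 1 3 4 2 0]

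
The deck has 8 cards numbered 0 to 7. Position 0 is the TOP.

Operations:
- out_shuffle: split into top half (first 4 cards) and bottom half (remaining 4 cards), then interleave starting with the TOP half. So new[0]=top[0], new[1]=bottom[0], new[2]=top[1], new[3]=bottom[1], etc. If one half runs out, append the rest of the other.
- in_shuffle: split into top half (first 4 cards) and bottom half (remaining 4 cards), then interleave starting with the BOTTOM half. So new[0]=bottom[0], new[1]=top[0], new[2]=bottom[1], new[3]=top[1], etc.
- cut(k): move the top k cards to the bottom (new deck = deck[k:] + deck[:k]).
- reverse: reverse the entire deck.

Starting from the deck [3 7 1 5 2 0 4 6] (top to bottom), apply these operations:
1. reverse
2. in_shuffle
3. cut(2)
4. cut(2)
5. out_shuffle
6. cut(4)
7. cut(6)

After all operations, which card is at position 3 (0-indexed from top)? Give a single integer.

Answer: 1

Derivation:
After op 1 (reverse): [6 4 0 2 5 1 7 3]
After op 2 (in_shuffle): [5 6 1 4 7 0 3 2]
After op 3 (cut(2)): [1 4 7 0 3 2 5 6]
After op 4 (cut(2)): [7 0 3 2 5 6 1 4]
After op 5 (out_shuffle): [7 5 0 6 3 1 2 4]
After op 6 (cut(4)): [3 1 2 4 7 5 0 6]
After op 7 (cut(6)): [0 6 3 1 2 4 7 5]
Position 3: card 1.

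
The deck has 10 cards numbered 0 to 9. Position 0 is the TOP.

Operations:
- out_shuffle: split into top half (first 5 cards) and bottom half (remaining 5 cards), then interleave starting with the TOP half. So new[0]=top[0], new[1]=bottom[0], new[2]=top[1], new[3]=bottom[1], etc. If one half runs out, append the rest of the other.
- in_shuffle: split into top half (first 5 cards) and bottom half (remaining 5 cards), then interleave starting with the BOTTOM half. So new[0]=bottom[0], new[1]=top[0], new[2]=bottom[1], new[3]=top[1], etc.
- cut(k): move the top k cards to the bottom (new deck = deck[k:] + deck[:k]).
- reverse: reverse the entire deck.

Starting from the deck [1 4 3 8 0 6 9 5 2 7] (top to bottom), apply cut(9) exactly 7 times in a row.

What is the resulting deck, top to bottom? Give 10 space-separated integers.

After op 1 (cut(9)): [7 1 4 3 8 0 6 9 5 2]
After op 2 (cut(9)): [2 7 1 4 3 8 0 6 9 5]
After op 3 (cut(9)): [5 2 7 1 4 3 8 0 6 9]
After op 4 (cut(9)): [9 5 2 7 1 4 3 8 0 6]
After op 5 (cut(9)): [6 9 5 2 7 1 4 3 8 0]
After op 6 (cut(9)): [0 6 9 5 2 7 1 4 3 8]
After op 7 (cut(9)): [8 0 6 9 5 2 7 1 4 3]

Answer: 8 0 6 9 5 2 7 1 4 3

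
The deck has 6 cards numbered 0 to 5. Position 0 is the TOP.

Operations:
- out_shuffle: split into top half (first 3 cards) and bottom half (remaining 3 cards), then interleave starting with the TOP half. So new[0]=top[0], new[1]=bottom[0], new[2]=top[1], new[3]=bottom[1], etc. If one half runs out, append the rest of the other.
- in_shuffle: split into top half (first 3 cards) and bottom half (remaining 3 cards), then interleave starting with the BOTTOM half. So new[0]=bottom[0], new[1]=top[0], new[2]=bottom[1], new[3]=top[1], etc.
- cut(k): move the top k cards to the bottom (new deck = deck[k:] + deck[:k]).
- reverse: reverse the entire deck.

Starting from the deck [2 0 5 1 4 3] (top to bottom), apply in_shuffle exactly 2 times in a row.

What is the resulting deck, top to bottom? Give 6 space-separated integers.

Answer: 0 1 3 2 5 4

Derivation:
After op 1 (in_shuffle): [1 2 4 0 3 5]
After op 2 (in_shuffle): [0 1 3 2 5 4]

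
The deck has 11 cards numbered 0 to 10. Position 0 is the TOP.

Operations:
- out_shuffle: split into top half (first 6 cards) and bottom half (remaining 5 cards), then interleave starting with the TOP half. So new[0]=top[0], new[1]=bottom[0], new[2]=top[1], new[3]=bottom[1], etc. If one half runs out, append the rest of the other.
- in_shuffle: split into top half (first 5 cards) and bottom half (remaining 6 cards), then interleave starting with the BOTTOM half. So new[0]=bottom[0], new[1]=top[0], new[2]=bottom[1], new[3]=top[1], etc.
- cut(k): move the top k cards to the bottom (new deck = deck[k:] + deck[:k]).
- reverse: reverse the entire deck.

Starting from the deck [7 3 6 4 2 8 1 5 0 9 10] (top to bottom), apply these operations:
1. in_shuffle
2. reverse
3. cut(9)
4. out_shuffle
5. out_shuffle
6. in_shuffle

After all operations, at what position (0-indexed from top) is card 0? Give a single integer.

After op 1 (in_shuffle): [8 7 1 3 5 6 0 4 9 2 10]
After op 2 (reverse): [10 2 9 4 0 6 5 3 1 7 8]
After op 3 (cut(9)): [7 8 10 2 9 4 0 6 5 3 1]
After op 4 (out_shuffle): [7 0 8 6 10 5 2 3 9 1 4]
After op 5 (out_shuffle): [7 2 0 3 8 9 6 1 10 4 5]
After op 6 (in_shuffle): [9 7 6 2 1 0 10 3 4 8 5]
Card 0 is at position 5.

Answer: 5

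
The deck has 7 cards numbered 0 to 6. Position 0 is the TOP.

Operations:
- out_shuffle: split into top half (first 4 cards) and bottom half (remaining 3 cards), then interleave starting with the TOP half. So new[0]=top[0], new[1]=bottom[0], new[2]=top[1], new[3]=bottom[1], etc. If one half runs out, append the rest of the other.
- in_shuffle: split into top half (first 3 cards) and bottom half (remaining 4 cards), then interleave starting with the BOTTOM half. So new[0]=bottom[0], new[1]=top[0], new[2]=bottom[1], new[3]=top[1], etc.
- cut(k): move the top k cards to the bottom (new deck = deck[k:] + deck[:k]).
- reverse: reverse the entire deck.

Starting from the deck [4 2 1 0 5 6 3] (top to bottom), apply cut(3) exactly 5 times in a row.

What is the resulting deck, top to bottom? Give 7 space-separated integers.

After op 1 (cut(3)): [0 5 6 3 4 2 1]
After op 2 (cut(3)): [3 4 2 1 0 5 6]
After op 3 (cut(3)): [1 0 5 6 3 4 2]
After op 4 (cut(3)): [6 3 4 2 1 0 5]
After op 5 (cut(3)): [2 1 0 5 6 3 4]

Answer: 2 1 0 5 6 3 4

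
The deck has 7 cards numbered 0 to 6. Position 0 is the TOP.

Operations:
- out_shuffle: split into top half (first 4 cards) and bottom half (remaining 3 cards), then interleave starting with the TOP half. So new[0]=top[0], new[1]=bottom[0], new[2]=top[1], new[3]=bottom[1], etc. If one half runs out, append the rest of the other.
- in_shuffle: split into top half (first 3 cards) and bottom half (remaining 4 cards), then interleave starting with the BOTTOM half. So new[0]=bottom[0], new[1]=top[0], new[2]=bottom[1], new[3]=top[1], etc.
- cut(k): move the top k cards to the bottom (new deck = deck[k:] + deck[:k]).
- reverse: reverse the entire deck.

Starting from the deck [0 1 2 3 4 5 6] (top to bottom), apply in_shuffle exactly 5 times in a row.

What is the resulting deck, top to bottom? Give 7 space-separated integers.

After op 1 (in_shuffle): [3 0 4 1 5 2 6]
After op 2 (in_shuffle): [1 3 5 0 2 4 6]
After op 3 (in_shuffle): [0 1 2 3 4 5 6]
After op 4 (in_shuffle): [3 0 4 1 5 2 6]
After op 5 (in_shuffle): [1 3 5 0 2 4 6]

Answer: 1 3 5 0 2 4 6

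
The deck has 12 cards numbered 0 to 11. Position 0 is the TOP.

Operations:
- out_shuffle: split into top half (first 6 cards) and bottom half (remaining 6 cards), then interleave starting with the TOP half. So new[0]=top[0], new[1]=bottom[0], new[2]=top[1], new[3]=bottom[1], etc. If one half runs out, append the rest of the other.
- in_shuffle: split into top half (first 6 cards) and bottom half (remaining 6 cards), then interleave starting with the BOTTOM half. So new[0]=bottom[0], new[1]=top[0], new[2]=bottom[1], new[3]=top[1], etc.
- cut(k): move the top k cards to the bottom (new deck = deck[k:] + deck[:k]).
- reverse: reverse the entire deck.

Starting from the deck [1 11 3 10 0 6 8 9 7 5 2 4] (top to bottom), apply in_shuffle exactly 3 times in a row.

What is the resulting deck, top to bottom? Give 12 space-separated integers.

Answer: 0 5 11 8 4 10 7 1 6 2 3 9

Derivation:
After op 1 (in_shuffle): [8 1 9 11 7 3 5 10 2 0 4 6]
After op 2 (in_shuffle): [5 8 10 1 2 9 0 11 4 7 6 3]
After op 3 (in_shuffle): [0 5 11 8 4 10 7 1 6 2 3 9]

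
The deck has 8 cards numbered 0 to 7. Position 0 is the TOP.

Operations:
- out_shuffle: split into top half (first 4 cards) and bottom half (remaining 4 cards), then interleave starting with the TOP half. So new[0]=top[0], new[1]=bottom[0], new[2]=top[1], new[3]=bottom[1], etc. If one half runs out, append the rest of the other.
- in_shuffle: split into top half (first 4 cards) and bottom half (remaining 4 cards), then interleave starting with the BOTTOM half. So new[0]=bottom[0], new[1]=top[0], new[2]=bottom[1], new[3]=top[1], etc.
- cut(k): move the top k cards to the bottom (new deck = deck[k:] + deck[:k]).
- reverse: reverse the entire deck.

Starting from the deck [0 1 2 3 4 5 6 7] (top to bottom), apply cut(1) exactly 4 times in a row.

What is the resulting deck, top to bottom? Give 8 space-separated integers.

Answer: 4 5 6 7 0 1 2 3

Derivation:
After op 1 (cut(1)): [1 2 3 4 5 6 7 0]
After op 2 (cut(1)): [2 3 4 5 6 7 0 1]
After op 3 (cut(1)): [3 4 5 6 7 0 1 2]
After op 4 (cut(1)): [4 5 6 7 0 1 2 3]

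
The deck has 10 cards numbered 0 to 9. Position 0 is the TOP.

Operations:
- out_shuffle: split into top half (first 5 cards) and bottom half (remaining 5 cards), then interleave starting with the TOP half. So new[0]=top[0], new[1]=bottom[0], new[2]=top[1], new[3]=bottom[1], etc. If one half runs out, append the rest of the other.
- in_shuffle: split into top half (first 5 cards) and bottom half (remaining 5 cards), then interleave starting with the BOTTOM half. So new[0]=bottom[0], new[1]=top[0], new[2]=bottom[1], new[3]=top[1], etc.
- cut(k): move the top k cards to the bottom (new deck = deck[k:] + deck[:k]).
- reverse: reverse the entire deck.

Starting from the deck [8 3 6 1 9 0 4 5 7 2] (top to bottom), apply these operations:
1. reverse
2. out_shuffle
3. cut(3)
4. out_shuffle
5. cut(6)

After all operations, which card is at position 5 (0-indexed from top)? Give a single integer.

Answer: 0

Derivation:
After op 1 (reverse): [2 7 5 4 0 9 1 6 3 8]
After op 2 (out_shuffle): [2 9 7 1 5 6 4 3 0 8]
After op 3 (cut(3)): [1 5 6 4 3 0 8 2 9 7]
After op 4 (out_shuffle): [1 0 5 8 6 2 4 9 3 7]
After op 5 (cut(6)): [4 9 3 7 1 0 5 8 6 2]
Position 5: card 0.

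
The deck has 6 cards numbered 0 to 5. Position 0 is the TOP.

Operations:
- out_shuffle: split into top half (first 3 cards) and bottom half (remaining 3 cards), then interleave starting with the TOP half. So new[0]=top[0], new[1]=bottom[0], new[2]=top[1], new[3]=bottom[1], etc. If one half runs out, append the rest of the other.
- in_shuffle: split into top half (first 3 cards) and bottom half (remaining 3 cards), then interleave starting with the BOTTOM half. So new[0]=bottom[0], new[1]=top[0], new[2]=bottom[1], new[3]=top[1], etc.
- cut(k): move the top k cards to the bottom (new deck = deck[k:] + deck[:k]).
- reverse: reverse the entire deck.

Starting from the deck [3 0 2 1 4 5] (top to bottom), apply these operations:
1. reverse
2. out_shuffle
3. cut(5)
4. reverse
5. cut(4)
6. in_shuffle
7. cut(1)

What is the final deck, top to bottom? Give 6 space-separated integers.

Answer: 5 4 3 2 1 0

Derivation:
After op 1 (reverse): [5 4 1 2 0 3]
After op 2 (out_shuffle): [5 2 4 0 1 3]
After op 3 (cut(5)): [3 5 2 4 0 1]
After op 4 (reverse): [1 0 4 2 5 3]
After op 5 (cut(4)): [5 3 1 0 4 2]
After op 6 (in_shuffle): [0 5 4 3 2 1]
After op 7 (cut(1)): [5 4 3 2 1 0]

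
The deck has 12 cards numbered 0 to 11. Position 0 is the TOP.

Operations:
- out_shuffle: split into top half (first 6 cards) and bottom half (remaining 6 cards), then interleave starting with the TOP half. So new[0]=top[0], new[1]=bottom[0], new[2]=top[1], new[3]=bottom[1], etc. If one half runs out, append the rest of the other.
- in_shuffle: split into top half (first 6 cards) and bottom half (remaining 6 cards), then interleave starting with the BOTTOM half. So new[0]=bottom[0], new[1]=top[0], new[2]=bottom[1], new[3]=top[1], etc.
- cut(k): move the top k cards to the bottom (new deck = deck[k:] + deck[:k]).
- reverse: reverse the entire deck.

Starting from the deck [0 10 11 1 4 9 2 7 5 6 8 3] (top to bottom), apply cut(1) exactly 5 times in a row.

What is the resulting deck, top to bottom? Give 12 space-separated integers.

After op 1 (cut(1)): [10 11 1 4 9 2 7 5 6 8 3 0]
After op 2 (cut(1)): [11 1 4 9 2 7 5 6 8 3 0 10]
After op 3 (cut(1)): [1 4 9 2 7 5 6 8 3 0 10 11]
After op 4 (cut(1)): [4 9 2 7 5 6 8 3 0 10 11 1]
After op 5 (cut(1)): [9 2 7 5 6 8 3 0 10 11 1 4]

Answer: 9 2 7 5 6 8 3 0 10 11 1 4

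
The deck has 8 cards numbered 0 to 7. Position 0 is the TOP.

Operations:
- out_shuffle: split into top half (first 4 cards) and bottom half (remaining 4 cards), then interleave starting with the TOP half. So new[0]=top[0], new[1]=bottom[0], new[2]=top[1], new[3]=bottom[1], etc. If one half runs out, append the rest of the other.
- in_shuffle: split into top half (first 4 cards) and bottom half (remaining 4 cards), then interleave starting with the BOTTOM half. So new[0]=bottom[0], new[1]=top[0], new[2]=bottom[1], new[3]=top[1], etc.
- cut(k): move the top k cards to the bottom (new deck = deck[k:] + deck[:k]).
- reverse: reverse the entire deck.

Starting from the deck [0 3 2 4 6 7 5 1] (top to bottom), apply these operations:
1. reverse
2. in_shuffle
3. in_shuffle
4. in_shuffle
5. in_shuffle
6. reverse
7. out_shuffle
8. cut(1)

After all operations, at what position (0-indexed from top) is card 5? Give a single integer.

After op 1 (reverse): [1 5 7 6 4 2 3 0]
After op 2 (in_shuffle): [4 1 2 5 3 7 0 6]
After op 3 (in_shuffle): [3 4 7 1 0 2 6 5]
After op 4 (in_shuffle): [0 3 2 4 6 7 5 1]
After op 5 (in_shuffle): [6 0 7 3 5 2 1 4]
After op 6 (reverse): [4 1 2 5 3 7 0 6]
After op 7 (out_shuffle): [4 3 1 7 2 0 5 6]
After op 8 (cut(1)): [3 1 7 2 0 5 6 4]
Card 5 is at position 5.

Answer: 5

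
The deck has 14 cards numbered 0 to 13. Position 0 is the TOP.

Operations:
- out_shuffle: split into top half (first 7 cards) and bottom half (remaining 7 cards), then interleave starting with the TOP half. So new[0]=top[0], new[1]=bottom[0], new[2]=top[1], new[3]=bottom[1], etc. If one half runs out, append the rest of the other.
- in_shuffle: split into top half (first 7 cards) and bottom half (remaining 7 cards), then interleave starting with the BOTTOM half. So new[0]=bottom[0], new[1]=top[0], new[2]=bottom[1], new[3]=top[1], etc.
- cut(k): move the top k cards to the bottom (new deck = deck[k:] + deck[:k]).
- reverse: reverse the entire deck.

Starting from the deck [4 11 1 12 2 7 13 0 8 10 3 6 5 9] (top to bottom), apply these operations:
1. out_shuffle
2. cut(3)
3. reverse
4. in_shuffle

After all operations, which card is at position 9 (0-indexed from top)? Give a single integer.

Answer: 13

Derivation:
After op 1 (out_shuffle): [4 0 11 8 1 10 12 3 2 6 7 5 13 9]
After op 2 (cut(3)): [8 1 10 12 3 2 6 7 5 13 9 4 0 11]
After op 3 (reverse): [11 0 4 9 13 5 7 6 2 3 12 10 1 8]
After op 4 (in_shuffle): [6 11 2 0 3 4 12 9 10 13 1 5 8 7]
Position 9: card 13.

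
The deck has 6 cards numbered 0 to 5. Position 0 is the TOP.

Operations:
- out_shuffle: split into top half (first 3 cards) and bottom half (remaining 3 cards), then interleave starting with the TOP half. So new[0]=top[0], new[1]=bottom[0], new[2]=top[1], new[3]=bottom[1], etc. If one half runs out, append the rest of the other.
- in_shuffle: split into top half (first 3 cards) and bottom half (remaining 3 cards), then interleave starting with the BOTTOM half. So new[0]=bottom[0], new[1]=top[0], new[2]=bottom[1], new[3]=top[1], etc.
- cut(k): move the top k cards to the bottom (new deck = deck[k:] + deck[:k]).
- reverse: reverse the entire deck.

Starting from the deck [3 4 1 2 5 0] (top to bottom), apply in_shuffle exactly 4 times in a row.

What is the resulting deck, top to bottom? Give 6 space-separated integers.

Answer: 2 3 5 4 0 1

Derivation:
After op 1 (in_shuffle): [2 3 5 4 0 1]
After op 2 (in_shuffle): [4 2 0 3 1 5]
After op 3 (in_shuffle): [3 4 1 2 5 0]
After op 4 (in_shuffle): [2 3 5 4 0 1]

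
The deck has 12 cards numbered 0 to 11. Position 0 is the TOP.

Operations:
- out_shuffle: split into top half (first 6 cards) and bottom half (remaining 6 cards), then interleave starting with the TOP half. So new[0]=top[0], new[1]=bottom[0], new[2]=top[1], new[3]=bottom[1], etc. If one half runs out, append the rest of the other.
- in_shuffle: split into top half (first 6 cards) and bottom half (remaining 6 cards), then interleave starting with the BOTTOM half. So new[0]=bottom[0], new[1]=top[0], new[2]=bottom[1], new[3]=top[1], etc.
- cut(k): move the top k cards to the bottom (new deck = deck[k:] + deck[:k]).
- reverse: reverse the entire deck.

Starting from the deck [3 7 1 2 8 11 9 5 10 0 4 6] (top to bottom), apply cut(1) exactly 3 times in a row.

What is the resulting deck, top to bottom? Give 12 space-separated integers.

After op 1 (cut(1)): [7 1 2 8 11 9 5 10 0 4 6 3]
After op 2 (cut(1)): [1 2 8 11 9 5 10 0 4 6 3 7]
After op 3 (cut(1)): [2 8 11 9 5 10 0 4 6 3 7 1]

Answer: 2 8 11 9 5 10 0 4 6 3 7 1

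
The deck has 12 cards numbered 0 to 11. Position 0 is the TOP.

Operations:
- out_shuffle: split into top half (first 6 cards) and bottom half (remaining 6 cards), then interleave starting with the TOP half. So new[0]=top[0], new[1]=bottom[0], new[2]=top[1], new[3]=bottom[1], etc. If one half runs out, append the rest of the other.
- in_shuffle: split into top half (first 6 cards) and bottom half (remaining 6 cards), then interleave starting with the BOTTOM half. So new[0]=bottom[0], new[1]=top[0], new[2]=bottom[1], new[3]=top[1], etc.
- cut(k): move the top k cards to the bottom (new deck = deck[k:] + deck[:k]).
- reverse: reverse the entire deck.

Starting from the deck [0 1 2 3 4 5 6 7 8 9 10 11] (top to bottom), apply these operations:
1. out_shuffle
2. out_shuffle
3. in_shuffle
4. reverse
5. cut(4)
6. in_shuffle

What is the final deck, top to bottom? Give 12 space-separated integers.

Answer: 0 9 7 5 4 6 11 2 1 3 8 10

Derivation:
After op 1 (out_shuffle): [0 6 1 7 2 8 3 9 4 10 5 11]
After op 2 (out_shuffle): [0 3 6 9 1 4 7 10 2 5 8 11]
After op 3 (in_shuffle): [7 0 10 3 2 6 5 9 8 1 11 4]
After op 4 (reverse): [4 11 1 8 9 5 6 2 3 10 0 7]
After op 5 (cut(4)): [9 5 6 2 3 10 0 7 4 11 1 8]
After op 6 (in_shuffle): [0 9 7 5 4 6 11 2 1 3 8 10]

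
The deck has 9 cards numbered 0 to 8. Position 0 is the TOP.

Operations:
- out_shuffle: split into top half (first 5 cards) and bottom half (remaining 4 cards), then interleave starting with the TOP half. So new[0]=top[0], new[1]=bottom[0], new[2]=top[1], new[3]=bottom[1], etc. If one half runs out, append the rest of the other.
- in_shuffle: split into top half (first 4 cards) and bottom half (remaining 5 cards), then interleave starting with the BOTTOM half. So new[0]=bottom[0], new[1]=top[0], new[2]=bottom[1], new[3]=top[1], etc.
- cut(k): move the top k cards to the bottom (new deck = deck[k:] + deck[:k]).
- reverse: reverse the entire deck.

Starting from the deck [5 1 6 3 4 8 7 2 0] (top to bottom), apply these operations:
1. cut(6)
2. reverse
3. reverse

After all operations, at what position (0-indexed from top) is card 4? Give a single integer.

Answer: 7

Derivation:
After op 1 (cut(6)): [7 2 0 5 1 6 3 4 8]
After op 2 (reverse): [8 4 3 6 1 5 0 2 7]
After op 3 (reverse): [7 2 0 5 1 6 3 4 8]
Card 4 is at position 7.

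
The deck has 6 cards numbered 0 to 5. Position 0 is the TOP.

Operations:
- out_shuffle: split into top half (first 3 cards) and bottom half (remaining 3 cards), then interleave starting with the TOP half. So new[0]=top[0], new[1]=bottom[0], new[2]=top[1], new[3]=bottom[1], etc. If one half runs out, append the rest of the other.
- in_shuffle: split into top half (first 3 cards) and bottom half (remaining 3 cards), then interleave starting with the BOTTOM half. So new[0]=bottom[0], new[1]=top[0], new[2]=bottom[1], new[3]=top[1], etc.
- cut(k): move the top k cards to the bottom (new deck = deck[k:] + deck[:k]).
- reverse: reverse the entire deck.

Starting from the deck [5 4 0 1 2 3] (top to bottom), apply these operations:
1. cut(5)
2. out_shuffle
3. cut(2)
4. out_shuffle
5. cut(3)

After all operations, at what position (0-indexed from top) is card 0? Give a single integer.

After op 1 (cut(5)): [3 5 4 0 1 2]
After op 2 (out_shuffle): [3 0 5 1 4 2]
After op 3 (cut(2)): [5 1 4 2 3 0]
After op 4 (out_shuffle): [5 2 1 3 4 0]
After op 5 (cut(3)): [3 4 0 5 2 1]
Card 0 is at position 2.

Answer: 2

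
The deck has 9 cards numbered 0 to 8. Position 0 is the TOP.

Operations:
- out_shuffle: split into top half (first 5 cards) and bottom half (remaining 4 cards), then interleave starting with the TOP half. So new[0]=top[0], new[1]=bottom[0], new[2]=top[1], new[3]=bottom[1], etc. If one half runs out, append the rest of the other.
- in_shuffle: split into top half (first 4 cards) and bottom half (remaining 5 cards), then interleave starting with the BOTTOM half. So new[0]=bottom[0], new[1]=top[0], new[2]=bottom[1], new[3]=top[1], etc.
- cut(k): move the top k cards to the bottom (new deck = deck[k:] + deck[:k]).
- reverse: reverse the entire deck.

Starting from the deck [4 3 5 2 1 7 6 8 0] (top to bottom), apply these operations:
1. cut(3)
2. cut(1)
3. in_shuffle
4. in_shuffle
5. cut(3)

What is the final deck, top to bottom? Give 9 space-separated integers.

Answer: 1 5 4 8 7 2 3 0 6

Derivation:
After op 1 (cut(3)): [2 1 7 6 8 0 4 3 5]
After op 2 (cut(1)): [1 7 6 8 0 4 3 5 2]
After op 3 (in_shuffle): [0 1 4 7 3 6 5 8 2]
After op 4 (in_shuffle): [3 0 6 1 5 4 8 7 2]
After op 5 (cut(3)): [1 5 4 8 7 2 3 0 6]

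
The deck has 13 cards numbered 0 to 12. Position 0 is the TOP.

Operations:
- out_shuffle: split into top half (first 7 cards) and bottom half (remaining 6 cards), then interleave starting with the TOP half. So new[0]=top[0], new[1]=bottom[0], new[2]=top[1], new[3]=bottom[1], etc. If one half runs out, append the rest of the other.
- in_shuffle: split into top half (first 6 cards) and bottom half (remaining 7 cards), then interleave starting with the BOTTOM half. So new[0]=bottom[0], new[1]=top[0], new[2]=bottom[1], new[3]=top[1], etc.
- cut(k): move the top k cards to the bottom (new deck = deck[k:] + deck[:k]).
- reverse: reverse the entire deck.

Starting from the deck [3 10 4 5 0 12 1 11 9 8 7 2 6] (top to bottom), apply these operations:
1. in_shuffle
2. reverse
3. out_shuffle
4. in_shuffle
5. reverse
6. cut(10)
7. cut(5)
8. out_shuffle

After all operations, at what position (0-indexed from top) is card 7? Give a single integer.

After op 1 (in_shuffle): [1 3 11 10 9 4 8 5 7 0 2 12 6]
After op 2 (reverse): [6 12 2 0 7 5 8 4 9 10 11 3 1]
After op 3 (out_shuffle): [6 4 12 9 2 10 0 11 7 3 5 1 8]
After op 4 (in_shuffle): [0 6 11 4 7 12 3 9 5 2 1 10 8]
After op 5 (reverse): [8 10 1 2 5 9 3 12 7 4 11 6 0]
After op 6 (cut(10)): [11 6 0 8 10 1 2 5 9 3 12 7 4]
After op 7 (cut(5)): [1 2 5 9 3 12 7 4 11 6 0 8 10]
After op 8 (out_shuffle): [1 4 2 11 5 6 9 0 3 8 12 10 7]
Card 7 is at position 12.

Answer: 12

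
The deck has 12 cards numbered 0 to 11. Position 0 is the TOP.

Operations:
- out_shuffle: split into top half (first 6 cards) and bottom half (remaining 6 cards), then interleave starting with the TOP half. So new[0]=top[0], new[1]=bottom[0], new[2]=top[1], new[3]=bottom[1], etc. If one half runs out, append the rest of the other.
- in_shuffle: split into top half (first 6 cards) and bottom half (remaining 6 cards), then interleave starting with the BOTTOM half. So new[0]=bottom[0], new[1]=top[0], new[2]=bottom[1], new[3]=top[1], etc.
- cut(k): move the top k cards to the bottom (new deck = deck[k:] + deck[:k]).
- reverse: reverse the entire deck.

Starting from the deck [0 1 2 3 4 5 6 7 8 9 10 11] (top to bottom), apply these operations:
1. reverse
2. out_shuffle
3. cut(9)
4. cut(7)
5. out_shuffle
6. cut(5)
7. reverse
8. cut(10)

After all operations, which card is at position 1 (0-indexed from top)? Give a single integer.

Answer: 11

Derivation:
After op 1 (reverse): [11 10 9 8 7 6 5 4 3 2 1 0]
After op 2 (out_shuffle): [11 5 10 4 9 3 8 2 7 1 6 0]
After op 3 (cut(9)): [1 6 0 11 5 10 4 9 3 8 2 7]
After op 4 (cut(7)): [9 3 8 2 7 1 6 0 11 5 10 4]
After op 5 (out_shuffle): [9 6 3 0 8 11 2 5 7 10 1 4]
After op 6 (cut(5)): [11 2 5 7 10 1 4 9 6 3 0 8]
After op 7 (reverse): [8 0 3 6 9 4 1 10 7 5 2 11]
After op 8 (cut(10)): [2 11 8 0 3 6 9 4 1 10 7 5]
Position 1: card 11.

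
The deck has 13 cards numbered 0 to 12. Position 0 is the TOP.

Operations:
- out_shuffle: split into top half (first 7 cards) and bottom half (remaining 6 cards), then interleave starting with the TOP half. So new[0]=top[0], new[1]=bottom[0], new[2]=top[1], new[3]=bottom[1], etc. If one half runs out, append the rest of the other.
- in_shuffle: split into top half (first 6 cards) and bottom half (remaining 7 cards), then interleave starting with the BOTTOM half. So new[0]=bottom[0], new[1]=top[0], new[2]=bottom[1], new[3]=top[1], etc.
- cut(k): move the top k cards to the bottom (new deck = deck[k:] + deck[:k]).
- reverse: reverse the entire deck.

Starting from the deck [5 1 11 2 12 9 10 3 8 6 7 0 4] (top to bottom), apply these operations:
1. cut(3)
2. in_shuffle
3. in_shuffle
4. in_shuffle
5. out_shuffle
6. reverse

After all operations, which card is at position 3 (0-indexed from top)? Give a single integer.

Answer: 7

Derivation:
After op 1 (cut(3)): [2 12 9 10 3 8 6 7 0 4 5 1 11]
After op 2 (in_shuffle): [6 2 7 12 0 9 4 10 5 3 1 8 11]
After op 3 (in_shuffle): [4 6 10 2 5 7 3 12 1 0 8 9 11]
After op 4 (in_shuffle): [3 4 12 6 1 10 0 2 8 5 9 7 11]
After op 5 (out_shuffle): [3 2 4 8 12 5 6 9 1 7 10 11 0]
After op 6 (reverse): [0 11 10 7 1 9 6 5 12 8 4 2 3]
Position 3: card 7.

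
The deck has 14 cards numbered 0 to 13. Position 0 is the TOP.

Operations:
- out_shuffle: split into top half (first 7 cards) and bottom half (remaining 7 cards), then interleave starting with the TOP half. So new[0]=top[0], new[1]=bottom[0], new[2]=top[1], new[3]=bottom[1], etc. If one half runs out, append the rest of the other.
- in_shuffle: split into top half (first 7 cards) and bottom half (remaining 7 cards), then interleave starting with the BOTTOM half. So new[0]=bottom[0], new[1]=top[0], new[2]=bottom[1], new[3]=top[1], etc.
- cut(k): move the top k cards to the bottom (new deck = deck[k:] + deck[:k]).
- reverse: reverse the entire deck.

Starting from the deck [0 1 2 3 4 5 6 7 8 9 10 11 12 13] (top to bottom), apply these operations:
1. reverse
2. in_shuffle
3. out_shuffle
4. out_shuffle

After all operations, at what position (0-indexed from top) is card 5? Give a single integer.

After op 1 (reverse): [13 12 11 10 9 8 7 6 5 4 3 2 1 0]
After op 2 (in_shuffle): [6 13 5 12 4 11 3 10 2 9 1 8 0 7]
After op 3 (out_shuffle): [6 10 13 2 5 9 12 1 4 8 11 0 3 7]
After op 4 (out_shuffle): [6 1 10 4 13 8 2 11 5 0 9 3 12 7]
Card 5 is at position 8.

Answer: 8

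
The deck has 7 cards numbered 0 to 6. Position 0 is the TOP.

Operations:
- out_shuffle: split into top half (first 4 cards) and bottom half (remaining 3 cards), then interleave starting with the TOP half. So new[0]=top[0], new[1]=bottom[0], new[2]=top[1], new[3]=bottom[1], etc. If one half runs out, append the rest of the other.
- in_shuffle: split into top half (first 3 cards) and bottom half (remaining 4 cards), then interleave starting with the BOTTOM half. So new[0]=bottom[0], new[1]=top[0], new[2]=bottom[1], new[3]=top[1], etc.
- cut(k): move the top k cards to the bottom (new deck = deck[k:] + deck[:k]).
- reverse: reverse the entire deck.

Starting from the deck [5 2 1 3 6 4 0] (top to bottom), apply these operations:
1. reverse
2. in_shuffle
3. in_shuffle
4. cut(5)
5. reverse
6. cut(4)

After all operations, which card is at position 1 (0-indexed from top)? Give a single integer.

Answer: 5

Derivation:
After op 1 (reverse): [0 4 6 3 1 2 5]
After op 2 (in_shuffle): [3 0 1 4 2 6 5]
After op 3 (in_shuffle): [4 3 2 0 6 1 5]
After op 4 (cut(5)): [1 5 4 3 2 0 6]
After op 5 (reverse): [6 0 2 3 4 5 1]
After op 6 (cut(4)): [4 5 1 6 0 2 3]
Position 1: card 5.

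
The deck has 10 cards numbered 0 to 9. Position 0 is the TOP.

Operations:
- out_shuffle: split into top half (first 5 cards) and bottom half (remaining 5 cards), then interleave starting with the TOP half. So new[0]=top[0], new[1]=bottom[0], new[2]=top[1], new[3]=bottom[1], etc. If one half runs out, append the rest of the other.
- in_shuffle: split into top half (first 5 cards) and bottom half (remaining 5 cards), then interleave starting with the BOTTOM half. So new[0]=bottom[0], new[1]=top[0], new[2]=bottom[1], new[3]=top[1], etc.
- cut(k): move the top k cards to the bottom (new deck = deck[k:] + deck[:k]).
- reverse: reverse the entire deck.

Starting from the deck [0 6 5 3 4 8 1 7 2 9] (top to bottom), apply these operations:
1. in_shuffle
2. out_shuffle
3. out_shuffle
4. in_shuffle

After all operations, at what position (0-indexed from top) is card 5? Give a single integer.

After op 1 (in_shuffle): [8 0 1 6 7 5 2 3 9 4]
After op 2 (out_shuffle): [8 5 0 2 1 3 6 9 7 4]
After op 3 (out_shuffle): [8 3 5 6 0 9 2 7 1 4]
After op 4 (in_shuffle): [9 8 2 3 7 5 1 6 4 0]
Card 5 is at position 5.

Answer: 5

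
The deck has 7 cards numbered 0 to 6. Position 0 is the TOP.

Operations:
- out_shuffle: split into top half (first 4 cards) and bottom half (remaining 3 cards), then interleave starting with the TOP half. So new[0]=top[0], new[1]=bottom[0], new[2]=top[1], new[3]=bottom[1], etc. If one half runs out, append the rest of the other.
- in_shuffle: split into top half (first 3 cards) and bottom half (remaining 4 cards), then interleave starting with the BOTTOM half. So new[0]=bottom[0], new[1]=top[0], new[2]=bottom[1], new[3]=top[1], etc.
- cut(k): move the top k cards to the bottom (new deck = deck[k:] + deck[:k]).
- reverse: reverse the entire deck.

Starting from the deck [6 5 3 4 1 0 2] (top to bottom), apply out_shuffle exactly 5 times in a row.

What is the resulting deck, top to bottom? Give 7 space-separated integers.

Answer: 6 3 1 2 5 4 0

Derivation:
After op 1 (out_shuffle): [6 1 5 0 3 2 4]
After op 2 (out_shuffle): [6 3 1 2 5 4 0]
After op 3 (out_shuffle): [6 5 3 4 1 0 2]
After op 4 (out_shuffle): [6 1 5 0 3 2 4]
After op 5 (out_shuffle): [6 3 1 2 5 4 0]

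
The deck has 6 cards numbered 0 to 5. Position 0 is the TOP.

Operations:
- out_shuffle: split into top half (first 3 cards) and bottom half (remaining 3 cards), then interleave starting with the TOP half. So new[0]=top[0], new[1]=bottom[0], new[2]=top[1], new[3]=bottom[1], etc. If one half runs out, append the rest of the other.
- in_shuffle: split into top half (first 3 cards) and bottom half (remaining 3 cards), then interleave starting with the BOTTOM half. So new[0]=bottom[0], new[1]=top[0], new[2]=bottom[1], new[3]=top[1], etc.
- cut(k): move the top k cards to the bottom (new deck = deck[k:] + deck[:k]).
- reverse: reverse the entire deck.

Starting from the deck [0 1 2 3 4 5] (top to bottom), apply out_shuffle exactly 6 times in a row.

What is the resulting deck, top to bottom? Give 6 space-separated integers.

After op 1 (out_shuffle): [0 3 1 4 2 5]
After op 2 (out_shuffle): [0 4 3 2 1 5]
After op 3 (out_shuffle): [0 2 4 1 3 5]
After op 4 (out_shuffle): [0 1 2 3 4 5]
After op 5 (out_shuffle): [0 3 1 4 2 5]
After op 6 (out_shuffle): [0 4 3 2 1 5]

Answer: 0 4 3 2 1 5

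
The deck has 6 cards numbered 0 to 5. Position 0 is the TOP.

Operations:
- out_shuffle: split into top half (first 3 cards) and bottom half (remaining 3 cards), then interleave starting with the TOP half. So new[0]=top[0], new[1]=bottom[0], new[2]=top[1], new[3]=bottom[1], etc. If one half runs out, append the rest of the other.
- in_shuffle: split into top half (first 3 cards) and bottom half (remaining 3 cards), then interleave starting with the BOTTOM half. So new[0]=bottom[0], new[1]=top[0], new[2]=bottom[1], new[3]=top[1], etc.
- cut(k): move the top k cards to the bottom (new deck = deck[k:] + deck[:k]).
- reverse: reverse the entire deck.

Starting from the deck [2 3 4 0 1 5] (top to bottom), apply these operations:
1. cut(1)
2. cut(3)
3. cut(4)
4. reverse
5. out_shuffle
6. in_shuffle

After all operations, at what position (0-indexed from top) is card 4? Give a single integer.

After op 1 (cut(1)): [3 4 0 1 5 2]
After op 2 (cut(3)): [1 5 2 3 4 0]
After op 3 (cut(4)): [4 0 1 5 2 3]
After op 4 (reverse): [3 2 5 1 0 4]
After op 5 (out_shuffle): [3 1 2 0 5 4]
After op 6 (in_shuffle): [0 3 5 1 4 2]
Card 4 is at position 4.

Answer: 4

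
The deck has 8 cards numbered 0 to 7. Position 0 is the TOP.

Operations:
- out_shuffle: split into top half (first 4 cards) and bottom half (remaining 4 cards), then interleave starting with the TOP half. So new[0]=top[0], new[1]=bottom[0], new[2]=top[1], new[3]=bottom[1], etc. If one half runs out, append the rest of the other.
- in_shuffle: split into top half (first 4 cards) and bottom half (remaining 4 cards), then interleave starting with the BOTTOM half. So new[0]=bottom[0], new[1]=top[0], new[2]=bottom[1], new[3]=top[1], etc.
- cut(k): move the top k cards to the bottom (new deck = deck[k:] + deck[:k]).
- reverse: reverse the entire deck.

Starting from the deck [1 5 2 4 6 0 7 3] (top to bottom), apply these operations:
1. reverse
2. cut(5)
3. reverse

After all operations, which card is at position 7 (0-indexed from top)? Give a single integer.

Answer: 2

Derivation:
After op 1 (reverse): [3 7 0 6 4 2 5 1]
After op 2 (cut(5)): [2 5 1 3 7 0 6 4]
After op 3 (reverse): [4 6 0 7 3 1 5 2]
Position 7: card 2.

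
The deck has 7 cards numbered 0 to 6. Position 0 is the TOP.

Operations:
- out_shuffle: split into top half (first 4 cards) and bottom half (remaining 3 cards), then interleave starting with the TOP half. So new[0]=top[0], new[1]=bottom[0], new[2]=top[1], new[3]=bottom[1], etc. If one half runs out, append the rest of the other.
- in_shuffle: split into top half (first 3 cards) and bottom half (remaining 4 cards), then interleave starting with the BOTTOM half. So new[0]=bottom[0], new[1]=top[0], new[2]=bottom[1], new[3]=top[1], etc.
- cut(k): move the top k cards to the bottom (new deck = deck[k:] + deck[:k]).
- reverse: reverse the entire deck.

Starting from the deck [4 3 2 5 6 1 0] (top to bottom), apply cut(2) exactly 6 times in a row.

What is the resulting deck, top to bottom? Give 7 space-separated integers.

Answer: 1 0 4 3 2 5 6

Derivation:
After op 1 (cut(2)): [2 5 6 1 0 4 3]
After op 2 (cut(2)): [6 1 0 4 3 2 5]
After op 3 (cut(2)): [0 4 3 2 5 6 1]
After op 4 (cut(2)): [3 2 5 6 1 0 4]
After op 5 (cut(2)): [5 6 1 0 4 3 2]
After op 6 (cut(2)): [1 0 4 3 2 5 6]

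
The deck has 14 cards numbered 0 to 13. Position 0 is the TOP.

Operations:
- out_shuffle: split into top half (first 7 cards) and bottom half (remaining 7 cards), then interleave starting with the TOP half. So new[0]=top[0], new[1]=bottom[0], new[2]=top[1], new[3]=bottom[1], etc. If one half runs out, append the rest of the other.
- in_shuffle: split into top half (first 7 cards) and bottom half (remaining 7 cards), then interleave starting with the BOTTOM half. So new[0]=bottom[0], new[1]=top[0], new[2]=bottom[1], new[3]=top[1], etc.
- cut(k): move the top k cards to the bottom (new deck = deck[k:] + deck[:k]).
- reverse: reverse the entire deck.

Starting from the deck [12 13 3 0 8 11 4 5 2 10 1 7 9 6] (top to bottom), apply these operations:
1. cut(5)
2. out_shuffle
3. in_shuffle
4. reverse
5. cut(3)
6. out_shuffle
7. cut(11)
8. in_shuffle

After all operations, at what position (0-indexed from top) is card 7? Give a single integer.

Answer: 7

Derivation:
After op 1 (cut(5)): [11 4 5 2 10 1 7 9 6 12 13 3 0 8]
After op 2 (out_shuffle): [11 9 4 6 5 12 2 13 10 3 1 0 7 8]
After op 3 (in_shuffle): [13 11 10 9 3 4 1 6 0 5 7 12 8 2]
After op 4 (reverse): [2 8 12 7 5 0 6 1 4 3 9 10 11 13]
After op 5 (cut(3)): [7 5 0 6 1 4 3 9 10 11 13 2 8 12]
After op 6 (out_shuffle): [7 9 5 10 0 11 6 13 1 2 4 8 3 12]
After op 7 (cut(11)): [8 3 12 7 9 5 10 0 11 6 13 1 2 4]
After op 8 (in_shuffle): [0 8 11 3 6 12 13 7 1 9 2 5 4 10]
Card 7 is at position 7.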